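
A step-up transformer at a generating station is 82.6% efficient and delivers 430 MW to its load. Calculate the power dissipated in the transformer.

P_loss ≈ 9.06×10^7 W

P_in = P_out/η = 4.30×10^8/0.826 = 5.20581×10^8 W.
P_loss = P_in − P_out = 5.20581×10^8 − 4.30×10^8 = 9.06×10^7 W.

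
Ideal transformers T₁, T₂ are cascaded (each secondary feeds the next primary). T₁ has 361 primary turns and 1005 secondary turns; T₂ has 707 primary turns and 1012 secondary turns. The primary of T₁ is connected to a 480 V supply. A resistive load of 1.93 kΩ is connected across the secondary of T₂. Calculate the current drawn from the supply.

I_supply ≈ 3.95 A

After T₁: V = 480.00 × 1005/361 = 1336.3 V.
After T₂: V = 1336.3 × 1012/707 = 1912.8 V.
I_load = 1912.8/1930 = 0.99107 A, so P_out = 1912.8 × 0.99107 = 1895.7 W.
All ideal ⇒ P_in = P_out, so I_supply = 1895.7/480 = 3.95 A.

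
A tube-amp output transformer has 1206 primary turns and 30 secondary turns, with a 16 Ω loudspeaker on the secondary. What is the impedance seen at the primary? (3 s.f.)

Z_p ≈ 25900 Ω

Z_p = (N_p/N_s)² × Z_s = (1206/30)² × 16 = 25900 Ω.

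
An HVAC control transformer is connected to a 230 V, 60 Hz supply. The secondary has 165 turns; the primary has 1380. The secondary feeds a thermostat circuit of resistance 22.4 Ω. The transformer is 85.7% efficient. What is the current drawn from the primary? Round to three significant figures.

V_s = 230 × 165/1380 = 27.500 V.
I_s = V_s/R = 27.500/22.4 = 1.2277 A.
P_out = V_s I_s = 27.500 × 1.2277 = 33.761 W.
P_in = P_out/η = 33.761/0.857 = 39.395 W.
I_p = P_in/V_p = 39.395/230 = 0.171 A.

I_p ≈ 0.171 A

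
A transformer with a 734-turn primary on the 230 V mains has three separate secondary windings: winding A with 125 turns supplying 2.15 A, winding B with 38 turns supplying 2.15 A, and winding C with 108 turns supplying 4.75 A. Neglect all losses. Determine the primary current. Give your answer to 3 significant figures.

I_p ≈ 1.18 A

V_A = 230 × 125/734 = 39.169 V; V_B = 230 × 38/734 = 11.907 V; V_C = 230 × 108/734 = 33.842 V.
P_out = V_A I_A + V_B I_B + V_C I_C = 39.169×2.15 + 11.907×2.15 + 33.842×4.75 = 84.213 + 25.601 + 160.75 = 270.56 W.
Ideal ⇒ P_in = P_out, so I_p = P_out/V_p = 270.56/230 = 1.18 A.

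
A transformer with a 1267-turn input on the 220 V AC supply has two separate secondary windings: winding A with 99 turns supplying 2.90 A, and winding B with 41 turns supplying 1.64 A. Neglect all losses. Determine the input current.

I_in ≈ 0.280 A

V_A = 220 × 99/1267 = 17.190 V; V_B = 220 × 41/1267 = 7.1192 V.
P_out = V_A I_A + V_B I_B = 17.190×2.90 + 7.1192×1.64 = 49.852 + 11.675 = 61.527 W.
Ideal ⇒ P_in = P_out, so I_in = P_out/V_in = 61.527/220 = 0.280 A.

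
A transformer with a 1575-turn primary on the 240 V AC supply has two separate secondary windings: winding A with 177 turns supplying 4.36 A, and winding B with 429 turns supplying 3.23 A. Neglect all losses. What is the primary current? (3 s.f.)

V_A = 240 × 177/1575 = 26.971 V; V_B = 240 × 429/1575 = 65.371 V.
P_out = V_A I_A + V_B I_B = 26.971×4.36 + 65.371×3.23 = 117.60 + 211.15 = 328.75 W.
Ideal ⇒ P_in = P_out, so I_p = P_out/V_p = 328.75/240 = 1.37 A.

I_p ≈ 1.37 A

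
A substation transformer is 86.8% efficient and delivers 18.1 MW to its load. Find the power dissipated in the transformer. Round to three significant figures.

P_loss ≈ 2.75×10^6 W

P_in = P_out/η = 1.81×10^7/0.868 = 2.08525×10^7 W.
P_loss = P_in − P_out = 2.08525×10^7 − 1.81×10^7 = 2.75×10^6 W.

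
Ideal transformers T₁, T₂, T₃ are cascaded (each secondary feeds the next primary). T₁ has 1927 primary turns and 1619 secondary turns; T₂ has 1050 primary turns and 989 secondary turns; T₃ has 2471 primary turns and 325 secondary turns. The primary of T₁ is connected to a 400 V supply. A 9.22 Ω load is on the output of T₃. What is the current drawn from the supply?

After T₁: V = 400.00 × 1619/1927 = 336.07 V.
After T₂: V = 336.07 × 989/1050 = 316.54 V.
After T₃: V = 316.54 × 325/2471 = 41.633 V.
I_load = 41.633/9.22 = 4.5156 A, so P_out = 41.633 × 4.5156 = 188.00 W.
All ideal ⇒ P_in = P_out, so I_supply = 188.00/400 = 0.470 A.

I_supply ≈ 0.470 A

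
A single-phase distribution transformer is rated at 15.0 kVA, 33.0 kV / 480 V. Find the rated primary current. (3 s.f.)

I_p = S/V_p = 15000/33000 = 0.455 A.

I_p ≈ 0.455 A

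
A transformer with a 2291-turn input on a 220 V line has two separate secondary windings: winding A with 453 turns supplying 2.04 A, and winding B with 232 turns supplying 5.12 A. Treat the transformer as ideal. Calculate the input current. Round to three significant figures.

I_in ≈ 0.922 A

V_A = 220 × 453/2291 = 43.501 V; V_B = 220 × 232/2291 = 22.278 V.
P_out = V_A I_A + V_B I_B = 43.501×2.04 + 22.278×5.12 = 88.741 + 114.07 = 202.81 W.
Ideal ⇒ P_in = P_out, so I_in = P_out/V_in = 202.81/220 = 0.922 A.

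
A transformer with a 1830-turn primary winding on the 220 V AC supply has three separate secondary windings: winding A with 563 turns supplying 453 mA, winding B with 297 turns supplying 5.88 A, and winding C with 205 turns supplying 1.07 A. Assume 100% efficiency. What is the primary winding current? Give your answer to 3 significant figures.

I_p ≈ 1.21 A

V_A = 220 × 563/1830 = 67.683 V; V_B = 220 × 297/1830 = 35.705 V; V_C = 220 × 205/1830 = 24.645 V.
P_out = V_A I_A + V_B I_B + V_C I_C = 67.683×0.453 + 35.705×5.88 + 24.645×1.07 = 30.660 + 209.94 + 26.370 = 266.98 W.
Ideal ⇒ P_in = P_out, so I_p = P_out/V_p = 266.98/220 = 1.21 A.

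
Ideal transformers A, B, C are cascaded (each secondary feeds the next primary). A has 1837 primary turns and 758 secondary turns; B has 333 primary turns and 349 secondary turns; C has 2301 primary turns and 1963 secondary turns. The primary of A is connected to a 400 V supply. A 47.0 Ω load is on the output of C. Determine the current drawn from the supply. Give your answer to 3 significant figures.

After A: V = 400.00 × 758/1837 = 165.05 V.
After B: V = 165.05 × 349/333 = 172.98 V.
After C: V = 172.98 × 1963/2301 = 147.57 V.
I_load = 147.57/47.0 = 3.1398 A, so P_out = 147.57 × 3.1398 = 463.35 W.
All ideal ⇒ P_in = P_out, so I_supply = 463.35/400 = 1.16 A.

I_supply ≈ 1.16 A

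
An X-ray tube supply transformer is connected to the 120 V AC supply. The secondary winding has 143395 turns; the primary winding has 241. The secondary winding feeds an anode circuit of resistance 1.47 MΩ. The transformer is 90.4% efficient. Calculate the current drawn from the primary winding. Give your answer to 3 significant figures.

V_s = 120 × 143395/241 = 71400 V.
I_s = V_s/R = 71400/(1.47×10^6) = 0.048571 A.
P_out = V_s I_s = 71400 × 0.048571 = 3468.0 W.
P_in = P_out/η = 3468.0/0.904 = 3836.3 W.
I_p = P_in/V_p = 3836.3/120 = 32.0 A.

I_p ≈ 32.0 A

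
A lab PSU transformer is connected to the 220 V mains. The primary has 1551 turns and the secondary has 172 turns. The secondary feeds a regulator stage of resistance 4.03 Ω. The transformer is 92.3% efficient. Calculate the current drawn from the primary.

V_s = 220 × 172/1551 = 24.397 V.
I_s = V_s/R = 24.397/4.03 = 6.0539 A.
P_out = V_s I_s = 24.397 × 6.0539 = 147.70 W.
P_in = P_out/η = 147.70/0.923 = 160.02 W.
I_p = P_in/V_p = 160.02/220 = 0.727 A.

I_p ≈ 0.727 A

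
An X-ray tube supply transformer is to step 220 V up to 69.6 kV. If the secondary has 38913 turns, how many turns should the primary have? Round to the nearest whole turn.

N_p/N_s = V_p/V_s, so N_p = 38913 × 220/69600 = 123.0 ≈ 123 turns.

N_p = 123 turns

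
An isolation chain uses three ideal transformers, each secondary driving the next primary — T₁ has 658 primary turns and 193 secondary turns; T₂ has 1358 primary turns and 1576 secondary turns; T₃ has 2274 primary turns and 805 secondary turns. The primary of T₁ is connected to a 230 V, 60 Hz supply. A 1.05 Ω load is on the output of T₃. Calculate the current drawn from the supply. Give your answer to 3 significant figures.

I_supply ≈ 3.18 A

After T₁: V = 230.00 × 193/658 = 67.462 V.
After T₂: V = 67.462 × 1576/1358 = 78.292 V.
After T₃: V = 78.292 × 805/2274 = 27.715 V.
I_load = 27.715/1.05 = 26.396 A, so P_out = 27.715 × 26.396 = 731.57 W.
All ideal ⇒ P_in = P_out, so I_supply = 731.57/230 = 3.18 A.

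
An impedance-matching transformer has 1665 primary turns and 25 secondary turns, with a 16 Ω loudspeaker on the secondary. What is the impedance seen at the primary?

Z_p = (N_p/N_s)² × Z_s = (1665/25)² × 16 = 71000 Ω.

Z_p ≈ 71000 Ω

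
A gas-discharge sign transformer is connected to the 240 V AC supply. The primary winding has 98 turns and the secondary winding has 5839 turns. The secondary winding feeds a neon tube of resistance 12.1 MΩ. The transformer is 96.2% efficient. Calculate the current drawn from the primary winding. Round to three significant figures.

I_p ≈ 0.0732 A

V_s = 240 × 5839/98 = 14300 V.
I_s = V_s/R = 14300/(1.21×10^7) = 0.0011818 A.
P_out = V_s I_s = 14300 × 0.0011818 = 16.899 W.
P_in = P_out/η = 16.899/0.962 = 17.567 W.
I_p = P_in/V_p = 17.567/240 = 0.0732 A.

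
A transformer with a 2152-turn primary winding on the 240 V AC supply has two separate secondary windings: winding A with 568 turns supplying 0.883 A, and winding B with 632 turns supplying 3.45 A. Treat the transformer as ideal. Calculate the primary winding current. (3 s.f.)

I_p ≈ 1.25 A

V_A = 240 × 568/2152 = 63.346 V; V_B = 240 × 632/2152 = 70.483 V.
P_out = V_A I_A + V_B I_B = 63.346×0.883 + 70.483×3.45 = 55.934 + 243.17 = 299.10 W.
Ideal ⇒ P_in = P_out, so I_p = P_out/V_p = 299.10/240 = 1.25 A.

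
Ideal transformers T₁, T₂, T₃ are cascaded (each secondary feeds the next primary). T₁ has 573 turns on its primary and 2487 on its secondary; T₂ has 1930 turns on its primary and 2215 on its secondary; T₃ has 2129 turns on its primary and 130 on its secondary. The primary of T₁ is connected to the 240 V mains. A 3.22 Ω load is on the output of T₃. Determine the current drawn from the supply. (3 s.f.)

After T₁: V = 240.00 × 2487/573 = 1041.7 V.
After T₂: V = 1041.7 × 2215/1930 = 1195.5 V.
After T₃: V = 1195.5 × 130/2129 = 72.999 V.
I_load = 72.999/3.22 = 22.670 A, so P_out = 72.999 × 22.670 = 1654.9 W.
All ideal ⇒ P_in = P_out, so I_supply = 1654.9/240 = 6.90 A.

I_supply ≈ 6.90 A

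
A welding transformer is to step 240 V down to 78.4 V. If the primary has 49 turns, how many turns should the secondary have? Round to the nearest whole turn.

N_s = 16 turns

N_s/N_p = V_s/V_p, so N_s = 49 × 78.4/240 = 16.0 ≈ 16 turns.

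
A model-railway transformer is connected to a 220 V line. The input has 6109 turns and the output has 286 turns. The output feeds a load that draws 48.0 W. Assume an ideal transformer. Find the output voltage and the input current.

V_out = V_in × N_out/N_in = 220 × 286/6109 = 10.300 V.
I_out = P/V_out = 48.0/10.300 = 4.6604 A.
I_in = I_out × N_out/N_in = 4.6604 × 286/6109 = 0.218 A.

V_out ≈ 10.3 V, I_in ≈ 0.218 A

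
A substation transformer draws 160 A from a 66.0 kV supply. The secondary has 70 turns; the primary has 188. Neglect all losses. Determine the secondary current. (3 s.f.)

I_s ≈ 430 A

I_s/I_p = N_p/N_s, so I_s = 160 × 188/70 = 430 A.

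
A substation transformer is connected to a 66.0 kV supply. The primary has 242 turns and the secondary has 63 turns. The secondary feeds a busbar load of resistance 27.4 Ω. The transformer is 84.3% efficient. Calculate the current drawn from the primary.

I_p ≈ 194 A

V_s = 66000 × 63/242 = 17182 V.
I_s = V_s/R = 17182/27.4 = 627.07 A.
P_out = V_s I_s = 17182 × 627.07 = 1.0774×10^7 W.
P_in = P_out/η = 1.0774×10^7/0.843 = 1.2781×10^7 W.
I_p = P_in/V_p = 1.2781×10^7/66000 = 194 A.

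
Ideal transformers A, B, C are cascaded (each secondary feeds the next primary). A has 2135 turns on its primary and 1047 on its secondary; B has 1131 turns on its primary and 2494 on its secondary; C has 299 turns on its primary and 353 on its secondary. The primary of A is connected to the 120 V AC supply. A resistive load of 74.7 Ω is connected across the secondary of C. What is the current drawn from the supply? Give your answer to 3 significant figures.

After A: V = 120.00 × 1047/2135 = 58.848 V.
After B: V = 58.848 × 2494/1131 = 129.77 V.
After C: V = 129.77 × 353/299 = 153.20 V.
I_load = 153.20/74.7 = 2.0509 A, so P_out = 153.20 × 2.0509 = 314.21 W.
All ideal ⇒ P_in = P_out, so I_supply = 314.21/120 = 2.62 A.

I_supply ≈ 2.62 A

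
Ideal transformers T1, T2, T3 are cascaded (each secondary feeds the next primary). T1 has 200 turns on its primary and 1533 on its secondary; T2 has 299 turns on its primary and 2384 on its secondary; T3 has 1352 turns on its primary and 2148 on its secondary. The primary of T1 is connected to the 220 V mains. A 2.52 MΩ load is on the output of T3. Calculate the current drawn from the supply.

After T1: V = 220.00 × 1533/200 = 1686.3 V.
After T2: V = 1686.3 × 2384/299 = 13445 V.
After T3: V = 13445 × 2148/1352 = 21361 V.
I_load = 21361/(2.52×10^6) = 0.0084767 A, so P_out = 21361 × 0.0084767 = 181.07 W.
All ideal ⇒ P_in = P_out, so I_supply = 181.07/220 = 0.823 A.

I_supply ≈ 0.823 A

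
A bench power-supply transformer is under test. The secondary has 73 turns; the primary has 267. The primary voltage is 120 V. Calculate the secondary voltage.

V_s ≈ 32.8 V

V_s/V_p = N_s/N_p, so V_s = 120 × 73/267 = 32.8 V.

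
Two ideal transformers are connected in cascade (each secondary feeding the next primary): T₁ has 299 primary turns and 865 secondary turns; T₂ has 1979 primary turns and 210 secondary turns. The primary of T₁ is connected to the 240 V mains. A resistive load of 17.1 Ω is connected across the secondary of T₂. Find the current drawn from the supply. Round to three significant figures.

After T₁: V = 240.00 × 865/299 = 694.31 V.
After T₂: V = 694.31 × 210/1979 = 73.677 V.
I_load = 73.677/17.1 = 4.3086 A, so P_out = 73.677 × 4.3086 = 317.44 W.
All ideal ⇒ P_in = P_out, so I_supply = 317.44/240 = 1.32 A.

I_supply ≈ 1.32 A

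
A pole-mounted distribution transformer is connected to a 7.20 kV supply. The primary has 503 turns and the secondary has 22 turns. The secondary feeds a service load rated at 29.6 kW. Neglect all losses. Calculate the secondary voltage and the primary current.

V_s ≈ 315 V, I_p ≈ 4.11 A

V_s = V_p × N_s/N_p = 7200 × 22/503 = 314.91 V.
I_s = P/V_s = 29600/314.91 = 93.995 A.
I_p = I_s × N_s/N_p = 93.995 × 22/503 = 4.11 A.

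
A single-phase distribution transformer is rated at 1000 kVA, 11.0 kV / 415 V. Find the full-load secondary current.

I_s ≈ 2410 A

I_s = S/V_s = 1000000/415 = 2410 A.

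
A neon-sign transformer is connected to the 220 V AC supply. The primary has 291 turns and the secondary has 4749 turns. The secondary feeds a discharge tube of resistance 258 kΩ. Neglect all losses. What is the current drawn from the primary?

I_p ≈ 0.227 A

V_s = V_p × N_s/N_p = 220 × 4749/291 = 3590.3 V.
I_s = V_s/R = 3590.3/258000 = 0.013916 A.
For an ideal transformer I_p N_p = I_s N_s, so I_p = 0.013916 × 4749/291 = 0.227 A.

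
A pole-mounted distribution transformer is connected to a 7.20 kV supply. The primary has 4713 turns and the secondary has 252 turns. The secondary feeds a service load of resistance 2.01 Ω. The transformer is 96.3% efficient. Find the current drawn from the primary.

I_p ≈ 10.6 A

V_s = 7200 × 252/4713 = 384.98 V.
I_s = V_s/R = 384.98/2.01 = 191.53 A.
P_out = V_s I_s = 384.98 × 191.53 = 73735 W.
P_in = P_out/η = 73735/0.963 = 76568 W.
I_p = P_in/V_p = 76568/7200 = 10.6 A.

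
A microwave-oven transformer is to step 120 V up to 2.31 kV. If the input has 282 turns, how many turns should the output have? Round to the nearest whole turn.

N_out/N_in = V_out/V_in, so N_out = 282 × 2310/120 = 5428.5 ≈ 5428 turns.

N_out = 5428 turns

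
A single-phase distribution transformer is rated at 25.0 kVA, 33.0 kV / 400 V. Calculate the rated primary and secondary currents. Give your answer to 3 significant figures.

I_p ≈ 0.758 A, I_s ≈ 62.5 A

I_p = S/V_p = 25000/33000 = 0.758 A.
I_s = S/V_s = 25000/400 = 62.5 A.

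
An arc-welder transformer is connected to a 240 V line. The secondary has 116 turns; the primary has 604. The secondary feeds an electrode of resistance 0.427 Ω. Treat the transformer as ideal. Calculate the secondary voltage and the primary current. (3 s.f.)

V_s = V_p × N_s/N_p = 240 × 116/604 = 46.093 V.
I_s = V_s/R = 46.093/0.427 = 107.95 A.
I_p = I_s × N_s/N_p = 107.95 × 116/604 = 20.7 A.

V_s ≈ 46.1 V, I_p ≈ 20.7 A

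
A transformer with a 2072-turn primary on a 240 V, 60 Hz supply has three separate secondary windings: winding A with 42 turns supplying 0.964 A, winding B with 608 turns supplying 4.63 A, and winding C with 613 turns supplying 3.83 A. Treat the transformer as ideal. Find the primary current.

I_p ≈ 2.51 A

V_A = 240 × 42/2072 = 4.8649 V; V_B = 240 × 608/2072 = 70.425 V; V_C = 240 × 613/2072 = 71.004 V.
P_out = V_A I_A + V_B I_B + V_C I_C = 4.8649×0.964 + 70.425×4.63 + 71.004×3.83 = 4.6897 + 326.07 + 271.94 = 602.70 W.
Ideal ⇒ P_in = P_out, so I_p = P_out/V_p = 602.70/240 = 2.51 A.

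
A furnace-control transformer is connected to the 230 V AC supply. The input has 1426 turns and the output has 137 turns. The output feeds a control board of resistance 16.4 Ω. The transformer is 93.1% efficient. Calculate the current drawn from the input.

I_in ≈ 0.139 A

V_out = 230 × 137/1426 = 22.097 V.
I_out = V_out/R = 22.097/16.4 = 1.3474 A.
P_out = V_out I_out = 22.097 × 1.3474 = 29.772 W.
P_in = P_out/η = 29.772/0.931 = 31.979 W.
I_in = P_in/V_in = 31.979/230 = 0.139 A.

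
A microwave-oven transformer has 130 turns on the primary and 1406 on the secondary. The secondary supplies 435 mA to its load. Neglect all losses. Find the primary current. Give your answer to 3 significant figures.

For an ideal transformer I_p/I_s = N_s/N_p, so I_p = 0.435 × 1406/130 = 4.70 A.

I_p ≈ 4.70 A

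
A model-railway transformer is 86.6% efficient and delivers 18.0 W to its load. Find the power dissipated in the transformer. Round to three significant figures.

P_in = P_out/η = 18.0/0.866 = 20.7852 W.
P_loss = P_in − P_out = 20.7852 − 18.0 = 2.79 W.

P_loss ≈ 2.79 W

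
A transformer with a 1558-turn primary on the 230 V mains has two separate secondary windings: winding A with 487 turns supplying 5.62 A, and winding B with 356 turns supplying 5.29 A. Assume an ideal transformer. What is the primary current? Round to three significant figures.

I_p ≈ 2.97 A

V_A = 230 × 487/1558 = 71.893 V; V_B = 230 × 356/1558 = 52.555 V.
P_out = V_A I_A + V_B I_B = 71.893×5.62 + 52.555×5.29 = 404.04 + 278.01 = 682.05 W.
Ideal ⇒ P_in = P_out, so I_p = P_out/V_p = 682.05/230 = 2.97 A.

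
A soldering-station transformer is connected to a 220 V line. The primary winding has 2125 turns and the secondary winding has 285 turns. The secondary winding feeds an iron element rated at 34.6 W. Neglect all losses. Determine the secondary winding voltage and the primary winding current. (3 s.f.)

V_s = V_p × N_s/N_p = 220 × 285/2125 = 29.506 V.
I_s = P/V_s = 34.6/29.506 = 1.1726 A.
I_p = I_s × N_s/N_p = 1.1726 × 285/2125 = 0.157 A.

V_s ≈ 29.5 V, I_p ≈ 0.157 A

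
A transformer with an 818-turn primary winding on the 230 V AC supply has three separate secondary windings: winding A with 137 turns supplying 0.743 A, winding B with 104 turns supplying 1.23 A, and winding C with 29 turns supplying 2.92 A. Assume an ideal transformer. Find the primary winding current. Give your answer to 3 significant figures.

V_A = 230 × 137/818 = 38.521 V; V_B = 230 × 104/818 = 29.242 V; V_C = 230 × 29/818 = 8.1540 V.
P_out = V_A I_A + V_B I_B + V_C I_C = 38.521×0.743 + 29.242×1.23 + 8.1540×2.92 = 28.621 + 35.968 + 23.810 = 88.398 W.
Ideal ⇒ P_in = P_out, so I_p = P_out/V_p = 88.398/230 = 0.384 A.

I_p ≈ 0.384 A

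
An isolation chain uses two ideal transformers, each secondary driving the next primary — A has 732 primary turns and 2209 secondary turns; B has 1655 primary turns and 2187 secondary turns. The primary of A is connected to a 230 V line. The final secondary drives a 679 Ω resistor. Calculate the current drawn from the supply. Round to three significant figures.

Secondary of A: V = 230.00 × 2209/732 = 694.08 V.
Secondary of B: V = 694.08 × 2187/1655 = 917.20 V.
I_load = 917.20/679 = 1.3508 A, so P_out = 917.20 × 1.3508 = 1239.0 W.
All ideal ⇒ P_in = P_out, so I_supply = 1239.0/230 = 5.39 A.

I_supply ≈ 5.39 A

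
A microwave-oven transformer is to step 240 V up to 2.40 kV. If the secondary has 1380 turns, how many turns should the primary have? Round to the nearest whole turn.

N_p/N_s = V_p/V_s, so N_p = 1380 × 240/2400 = 138.0 ≈ 138 turns.

N_p = 138 turns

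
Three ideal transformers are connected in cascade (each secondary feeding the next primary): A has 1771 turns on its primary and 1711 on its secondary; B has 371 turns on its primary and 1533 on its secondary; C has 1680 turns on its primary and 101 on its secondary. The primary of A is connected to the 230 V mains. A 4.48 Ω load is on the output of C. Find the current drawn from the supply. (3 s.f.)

I_supply ≈ 2.96 A

Secondary of A: V = 230.00 × 1711/1771 = 222.21 V.
Secondary of B: V = 222.21 × 1533/371 = 918.18 V.
Secondary of C: V = 918.18 × 101/1680 = 55.200 V.
I_load = 55.200/4.48 = 12.321 A, so P_out = 55.200 × 12.321 = 680.14 W.
All ideal ⇒ P_in = P_out, so I_supply = 680.14/230 = 2.96 A.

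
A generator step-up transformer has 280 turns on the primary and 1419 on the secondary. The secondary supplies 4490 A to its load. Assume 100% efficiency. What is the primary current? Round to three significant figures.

I_p ≈ 22800 A

For an ideal transformer I_p/I_s = N_s/N_p, so I_p = 4490 × 1419/280 = 22800 A.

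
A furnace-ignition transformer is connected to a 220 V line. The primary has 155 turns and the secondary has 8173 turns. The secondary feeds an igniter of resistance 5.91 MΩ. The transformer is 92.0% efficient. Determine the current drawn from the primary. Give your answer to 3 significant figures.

V_s = 220 × 8173/155 = 11600 V.
I_s = V_s/R = 11600/(5.91×10^6) = 0.0019628 A.
P_out = V_s I_s = 11600 × 0.0019628 = 22.770 W.
P_in = P_out/η = 22.770/0.920 = 24.750 W.
I_p = P_in/V_p = 24.750/220 = 0.112 A.

I_p ≈ 0.112 A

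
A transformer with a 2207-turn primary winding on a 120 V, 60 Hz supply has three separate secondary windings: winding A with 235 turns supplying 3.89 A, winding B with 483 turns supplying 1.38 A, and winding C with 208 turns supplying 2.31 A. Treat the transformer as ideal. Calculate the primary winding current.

I_p ≈ 0.934 A

V_A = 120 × 235/2207 = 12.778 V; V_B = 120 × 483/2207 = 26.262 V; V_C = 120 × 208/2207 = 11.309 V.
P_out = V_A I_A + V_B I_B + V_C I_C = 12.778×3.89 + 26.262×1.38 + 11.309×2.31 = 49.705 + 36.241 + 26.125 = 112.07 W.
Ideal ⇒ P_in = P_out, so I_p = P_out/V_p = 112.07/120 = 0.934 A.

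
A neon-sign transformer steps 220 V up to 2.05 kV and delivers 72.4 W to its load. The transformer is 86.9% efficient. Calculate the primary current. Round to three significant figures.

I_p ≈ 0.379 A

P_in = P_out/η = 72.4/0.869 = 83.314 W.
I_p = P_in/V_p = 83.314/220 = 0.379 A.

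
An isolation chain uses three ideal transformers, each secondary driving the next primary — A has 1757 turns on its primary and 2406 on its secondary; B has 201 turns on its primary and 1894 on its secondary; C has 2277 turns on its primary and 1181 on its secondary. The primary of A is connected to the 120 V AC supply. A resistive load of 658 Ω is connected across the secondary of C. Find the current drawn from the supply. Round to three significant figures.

Secondary of A: V = 120.00 × 2406/1757 = 164.33 V.
Secondary of B: V = 164.33 × 1894/201 = 1548.4 V.
Secondary of C: V = 1548.4 × 1181/2277 = 803.11 V.
I_load = 803.11/658 = 1.2205 A, so P_out = 803.11 × 1.2205 = 980.23 W.
All ideal ⇒ P_in = P_out, so I_supply = 980.23/120 = 8.17 A.

I_supply ≈ 8.17 A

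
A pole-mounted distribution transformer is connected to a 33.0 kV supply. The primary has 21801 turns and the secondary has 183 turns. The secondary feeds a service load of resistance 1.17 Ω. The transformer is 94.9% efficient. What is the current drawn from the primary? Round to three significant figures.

I_p ≈ 2.09 A

V_s = 33000 × 183/21801 = 277.01 V.
I_s = V_s/R = 277.01/1.17 = 236.76 A.
P_out = V_s I_s = 277.01 × 236.76 = 65583 W.
P_in = P_out/η = 65583/0.949 = 69107 W.
I_p = P_in/V_p = 69107/33000 = 2.09 A.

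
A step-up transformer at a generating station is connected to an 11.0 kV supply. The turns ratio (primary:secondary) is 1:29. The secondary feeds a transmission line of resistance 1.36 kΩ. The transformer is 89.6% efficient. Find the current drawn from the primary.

I_p ≈ 7590 A

V_s = 11000 × 29/1 = 319000 V.
I_s = V_s/R = 319000/1360 = 234.56 A.
P_out = V_s I_s = 319000 × 234.56 = 7.4824×10^7 W.
P_in = P_out/η = 7.4824×10^7/0.896 = 8.3509×10^7 W.
I_p = P_in/V_p = 8.3509×10^7/11000 = 7590 A.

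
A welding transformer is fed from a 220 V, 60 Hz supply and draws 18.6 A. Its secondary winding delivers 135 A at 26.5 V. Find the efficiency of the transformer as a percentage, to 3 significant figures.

η ≈ 87.4%

P_in = 220 × 18.6 = 4092.00 W.
P_out = 26.5 × 135 = 3577.50 W.
η = P_out/P_in = 3577.50/4092.00 = 0.874.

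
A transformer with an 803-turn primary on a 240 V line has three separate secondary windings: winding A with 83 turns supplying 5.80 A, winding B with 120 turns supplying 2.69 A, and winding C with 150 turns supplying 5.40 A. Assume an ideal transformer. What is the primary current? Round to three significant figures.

V_A = 240 × 83/803 = 24.807 V; V_B = 240 × 120/803 = 35.866 V; V_C = 240 × 150/803 = 44.832 V.
P_out = V_A I_A + V_B I_B + V_C I_C = 24.807×5.80 + 35.866×2.69 + 44.832×5.40 = 143.88 + 96.478 + 242.09 = 482.45 W.
Ideal ⇒ P_in = P_out, so I_p = P_out/V_p = 482.45/240 = 2.01 A.

I_p ≈ 2.01 A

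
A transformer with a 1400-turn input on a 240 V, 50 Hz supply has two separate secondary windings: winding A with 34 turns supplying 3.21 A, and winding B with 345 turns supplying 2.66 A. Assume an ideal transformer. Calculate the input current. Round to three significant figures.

V_A = 240 × 34/1400 = 5.8286 V; V_B = 240 × 345/1400 = 59.143 V.
P_out = V_A I_A + V_B I_B = 5.8286×3.21 + 59.143×2.66 = 18.710 + 157.32 = 176.03 W.
Ideal ⇒ P_in = P_out, so I_in = P_out/V_in = 176.03/240 = 0.733 A.

I_in ≈ 0.733 A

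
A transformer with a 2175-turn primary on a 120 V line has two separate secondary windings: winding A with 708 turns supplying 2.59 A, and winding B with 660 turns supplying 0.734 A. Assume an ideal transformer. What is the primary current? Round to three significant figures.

I_p ≈ 1.07 A

V_A = 120 × 708/2175 = 39.062 V; V_B = 120 × 660/2175 = 36.414 V.
P_out = V_A I_A + V_B I_B = 39.062×2.59 + 36.414×0.734 = 101.17 + 26.728 = 127.90 W.
Ideal ⇒ P_in = P_out, so I_p = P_out/V_p = 127.90/120 = 1.07 A.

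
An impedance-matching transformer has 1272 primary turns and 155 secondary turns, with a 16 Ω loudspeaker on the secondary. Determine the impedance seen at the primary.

Z_p ≈ 1080 Ω

Z_p = (N_p/N_s)² × Z_s = (1272/155)² × 16 = 1080 Ω.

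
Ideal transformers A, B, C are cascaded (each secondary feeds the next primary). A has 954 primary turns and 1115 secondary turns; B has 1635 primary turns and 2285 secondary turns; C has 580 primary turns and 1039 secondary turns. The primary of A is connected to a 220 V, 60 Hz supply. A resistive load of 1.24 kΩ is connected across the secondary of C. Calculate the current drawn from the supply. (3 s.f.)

I_supply ≈ 1.52 A

Secondary of A: V = 220.00 × 1115/954 = 257.13 V.
Secondary of B: V = 257.13 × 2285/1635 = 359.35 V.
Secondary of C: V = 359.35 × 1039/580 = 643.73 V.
I_load = 643.73/1240 = 0.51914 A, so P_out = 643.73 × 0.51914 = 334.19 W.
All ideal ⇒ P_in = P_out, so I_supply = 334.19/220 = 1.52 A.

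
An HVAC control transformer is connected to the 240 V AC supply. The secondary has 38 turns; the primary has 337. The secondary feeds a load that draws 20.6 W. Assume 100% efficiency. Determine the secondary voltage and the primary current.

V_s = V_p × N_s/N_p = 240 × 38/337 = 27.062 V.
I_s = P/V_s = 20.6/27.062 = 0.76121 A.
I_p = I_s × N_s/N_p = 0.76121 × 38/337 = 0.0858 A.

V_s ≈ 27.1 V, I_p ≈ 0.0858 A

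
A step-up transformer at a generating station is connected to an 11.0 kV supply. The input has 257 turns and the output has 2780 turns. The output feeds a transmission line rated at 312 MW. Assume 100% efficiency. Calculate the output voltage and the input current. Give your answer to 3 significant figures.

V_out = V_in × N_out/N_in = 11000 × 2780/257 = 118990 V.
I_out = P/V_out = 3.12×10^8/118990 = 2622.1 A.
I_in = I_out × N_out/N_in = 2622.1 × 2780/257 = 28400 A.

V_out ≈ 119000 V, I_in ≈ 28400 A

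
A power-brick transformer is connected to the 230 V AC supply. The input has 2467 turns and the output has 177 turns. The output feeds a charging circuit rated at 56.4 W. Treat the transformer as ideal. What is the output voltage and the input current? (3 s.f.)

V_out ≈ 16.5 V, I_in ≈ 0.245 A

V_out = V_in × N_out/N_in = 230 × 177/2467 = 16.502 V.
I_out = P/V_out = 56.4/16.502 = 3.4178 A.
I_in = I_out × N_out/N_in = 3.4178 × 177/2467 = 0.245 A.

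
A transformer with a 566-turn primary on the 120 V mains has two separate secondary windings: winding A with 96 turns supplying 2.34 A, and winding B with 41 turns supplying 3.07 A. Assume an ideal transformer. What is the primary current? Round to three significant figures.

V_A = 120 × 96/566 = 20.353 V; V_B = 120 × 41/566 = 8.6926 V.
P_out = V_A I_A + V_B I_B = 20.353×2.34 + 8.6926×3.07 = 47.627 + 26.686 = 74.313 W.
Ideal ⇒ P_in = P_out, so I_p = P_out/V_p = 74.313/120 = 0.619 A.

I_p ≈ 0.619 A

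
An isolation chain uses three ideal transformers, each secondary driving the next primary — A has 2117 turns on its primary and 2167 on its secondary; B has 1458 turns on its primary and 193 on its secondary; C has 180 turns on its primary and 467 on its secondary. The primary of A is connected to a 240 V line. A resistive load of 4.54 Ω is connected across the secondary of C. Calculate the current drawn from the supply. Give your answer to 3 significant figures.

I_supply ≈ 6.53 A

Secondary of A: V = 240.00 × 2167/2117 = 245.67 V.
Secondary of B: V = 245.67 × 193/1458 = 32.520 V.
Secondary of C: V = 32.520 × 467/180 = 84.371 V.
I_load = 84.371/4.54 = 18.584 A, so P_out = 84.371 × 18.584 = 1567.9 W.
All ideal ⇒ P_in = P_out, so I_supply = 1567.9/240 = 6.53 A.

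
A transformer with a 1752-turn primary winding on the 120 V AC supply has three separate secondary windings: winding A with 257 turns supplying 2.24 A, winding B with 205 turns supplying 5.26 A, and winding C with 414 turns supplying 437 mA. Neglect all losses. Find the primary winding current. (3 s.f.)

I_p ≈ 1.05 A

V_A = 120 × 257/1752 = 17.603 V; V_B = 120 × 205/1752 = 14.041 V; V_C = 120 × 414/1752 = 28.356 V.
P_out = V_A I_A + V_B I_B + V_C I_C = 17.603×2.24 + 14.041×5.26 + 28.356×0.437 = 39.430 + 73.856 + 12.392 = 125.68 W.
Ideal ⇒ P_in = P_out, so I_p = P_out/V_p = 125.68/120 = 1.05 A.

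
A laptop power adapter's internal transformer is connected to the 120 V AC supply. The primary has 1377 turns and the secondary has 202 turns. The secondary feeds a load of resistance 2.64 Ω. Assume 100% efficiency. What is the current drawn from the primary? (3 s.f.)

V_s = V_p × N_s/N_p = 120 × 202/1377 = 17.603 V.
I_s = V_s/R = 17.603/2.64 = 6.6680 A.
For an ideal transformer I_p N_p = I_s N_s, so I_p = 6.6680 × 202/1377 = 0.978 A.

I_p ≈ 0.978 A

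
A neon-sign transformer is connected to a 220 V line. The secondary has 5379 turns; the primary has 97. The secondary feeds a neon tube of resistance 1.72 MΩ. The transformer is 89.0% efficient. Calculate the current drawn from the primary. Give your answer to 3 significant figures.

I_p ≈ 0.442 A

V_s = 220 × 5379/97 = 12200 V.
I_s = V_s/R = 12200/(1.72×10^6) = 0.0070929 A.
P_out = V_s I_s = 12200 × 0.0070929 = 86.532 W.
P_in = P_out/η = 86.532/0.890 = 97.227 W.
I_p = P_in/V_p = 97.227/220 = 0.442 A.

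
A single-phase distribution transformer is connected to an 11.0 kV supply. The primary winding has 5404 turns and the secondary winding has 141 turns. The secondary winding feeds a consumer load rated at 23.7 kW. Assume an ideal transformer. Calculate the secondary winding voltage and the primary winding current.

V_s = V_p × N_s/N_p = 11000 × 141/5404 = 287.01 V.
I_s = P/V_s = 23700/287.01 = 82.576 A.
I_p = I_s × N_s/N_p = 82.576 × 141/5404 = 2.15 A.

V_s ≈ 287 V, I_p ≈ 2.15 A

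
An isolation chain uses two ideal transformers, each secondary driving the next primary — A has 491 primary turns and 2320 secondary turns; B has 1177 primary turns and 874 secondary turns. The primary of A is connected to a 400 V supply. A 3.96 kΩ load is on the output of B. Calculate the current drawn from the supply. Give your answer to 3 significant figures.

After A: V = 400.00 × 2320/491 = 1890.0 V.
After B: V = 1890.0 × 874/1177 = 1403.5 V.
I_load = 1403.5/3960 = 0.35441 A, so P_out = 1403.5 × 0.35441 = 497.40 W.
All ideal ⇒ P_in = P_out, so I_supply = 497.40/400 = 1.24 A.

I_supply ≈ 1.24 A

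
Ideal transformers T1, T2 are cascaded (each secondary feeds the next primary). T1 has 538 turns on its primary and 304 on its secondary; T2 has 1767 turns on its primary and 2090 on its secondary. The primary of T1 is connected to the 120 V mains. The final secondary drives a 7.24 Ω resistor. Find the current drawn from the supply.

After T1: V = 120.00 × 304/538 = 67.807 V.
After T2: V = 67.807 × 2090/1767 = 80.201 V.
I_load = 80.201/7.24 = 11.078 A, so P_out = 80.201 × 11.078 = 888.44 W.
All ideal ⇒ P_in = P_out, so I_supply = 888.44/120 = 7.40 A.

I_supply ≈ 7.40 A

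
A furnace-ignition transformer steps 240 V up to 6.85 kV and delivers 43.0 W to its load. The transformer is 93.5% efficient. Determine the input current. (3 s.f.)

P_in = P_out/η = 43.0/0.935 = 45.989 W.
I_in = P_in/V_in = 45.989/240 = 0.192 A.

I_in ≈ 0.192 A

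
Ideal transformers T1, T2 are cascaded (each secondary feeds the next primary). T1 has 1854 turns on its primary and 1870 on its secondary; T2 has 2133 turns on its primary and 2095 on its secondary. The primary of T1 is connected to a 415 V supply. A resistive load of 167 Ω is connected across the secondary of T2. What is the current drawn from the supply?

I_supply ≈ 2.44 A

After T1: V = 415.00 × 1870/1854 = 418.58 V.
After T2: V = 418.58 × 2095/2133 = 411.12 V.
I_load = 411.12/167 = 2.4618 A, so P_out = 411.12 × 2.4618 = 1012.1 W.
All ideal ⇒ P_in = P_out, so I_supply = 1012.1/415 = 2.44 A.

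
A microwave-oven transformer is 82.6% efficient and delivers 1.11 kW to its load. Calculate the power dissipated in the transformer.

P_loss ≈ 234 W

P_in = P_out/η = 1110/0.826 = 1343.83 W.
P_loss = P_in − P_out = 1343.83 − 1110 = 234 W.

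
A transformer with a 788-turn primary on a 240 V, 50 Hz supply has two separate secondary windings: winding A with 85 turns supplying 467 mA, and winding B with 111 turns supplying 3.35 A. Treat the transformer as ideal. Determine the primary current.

V_A = 240 × 85/788 = 25.888 V; V_B = 240 × 111/788 = 33.807 V.
P_out = V_A I_A + V_B I_B = 25.888×0.467 + 33.807×3.35 = 12.090 + 113.25 = 125.34 W.
Ideal ⇒ P_in = P_out, so I_p = P_out/V_p = 125.34/240 = 0.522 A.

I_p ≈ 0.522 A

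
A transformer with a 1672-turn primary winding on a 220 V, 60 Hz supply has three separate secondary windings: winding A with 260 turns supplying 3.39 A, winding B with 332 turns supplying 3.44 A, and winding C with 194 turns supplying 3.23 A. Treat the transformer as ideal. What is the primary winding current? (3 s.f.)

V_A = 220 × 260/1672 = 34.211 V; V_B = 220 × 332/1672 = 43.684 V; V_C = 220 × 194/1672 = 25.526 V.
P_out = V_A I_A + V_B I_B + V_C I_C = 34.211×3.39 + 43.684×3.44 + 25.526×3.23 = 115.97 + 150.27 + 82.450 = 348.70 W.
Ideal ⇒ P_in = P_out, so I_p = P_out/V_p = 348.70/220 = 1.58 A.

I_p ≈ 1.58 A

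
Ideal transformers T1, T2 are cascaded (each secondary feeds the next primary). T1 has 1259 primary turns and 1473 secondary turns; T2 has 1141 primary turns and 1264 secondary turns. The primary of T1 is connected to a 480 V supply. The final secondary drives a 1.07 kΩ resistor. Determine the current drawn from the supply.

After T1: V = 480.00 × 1473/1259 = 561.59 V.
After T2: V = 561.59 × 1264/1141 = 622.13 V.
I_load = 622.13/1070 = 0.58143 A, so P_out = 622.13 × 0.58143 = 361.72 W.
All ideal ⇒ P_in = P_out, so I_supply = 361.72/480 = 0.754 A.

I_supply ≈ 0.754 A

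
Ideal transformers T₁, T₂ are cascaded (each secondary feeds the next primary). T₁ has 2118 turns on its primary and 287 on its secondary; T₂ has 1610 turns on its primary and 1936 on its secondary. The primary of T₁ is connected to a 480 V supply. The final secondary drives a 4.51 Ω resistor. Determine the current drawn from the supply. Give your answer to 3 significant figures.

Secondary of T₁: V = 480.00 × 287/2118 = 65.042 V.
Secondary of T₂: V = 65.042 × 1936/1610 = 78.213 V.
I_load = 78.213/4.51 = 17.342 A, so P_out = 78.213 × 17.342 = 1356.4 W.
All ideal ⇒ P_in = P_out, so I_supply = 1356.4/480 = 2.83 A.

I_supply ≈ 2.83 A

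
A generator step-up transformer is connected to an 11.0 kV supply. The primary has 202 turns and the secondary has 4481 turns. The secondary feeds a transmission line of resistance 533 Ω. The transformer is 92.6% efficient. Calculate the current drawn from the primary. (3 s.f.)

I_p ≈ 11000 A

V_s = 11000 × 4481/202 = 244010 V.
I_s = V_s/R = 244010/533 = 457.81 A.
P_out = V_s I_s = 244010 × 457.81 = 1.1171×10^8 W.
P_in = P_out/η = 1.1171×10^8/0.926 = 1.2064×10^8 W.
I_p = P_in/V_p = 1.2064×10^8/11000 = 11000 A.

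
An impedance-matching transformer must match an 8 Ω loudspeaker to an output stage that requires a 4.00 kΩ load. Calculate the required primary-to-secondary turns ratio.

N_p/N_s ≈ 22.4

Z_p/Z_s = (N_p/N_s)², so N_p/N_s = √(4000/8) = √500 = 22.4.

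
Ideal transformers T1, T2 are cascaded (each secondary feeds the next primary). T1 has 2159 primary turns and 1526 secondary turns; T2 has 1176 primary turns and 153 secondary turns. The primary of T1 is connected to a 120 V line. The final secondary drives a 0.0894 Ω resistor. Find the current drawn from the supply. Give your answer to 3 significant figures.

Secondary of T1: V = 120.00 × 1526/2159 = 84.817 V.
Secondary of T2: V = 84.817 × 153/1176 = 11.035 V.
I_load = 11.035/0.0894 = 123.43 A, so P_out = 11.035 × 123.43 = 1362.1 W.
All ideal ⇒ P_in = P_out, so I_supply = 1362.1/120 = 11.4 A.

I_supply ≈ 11.4 A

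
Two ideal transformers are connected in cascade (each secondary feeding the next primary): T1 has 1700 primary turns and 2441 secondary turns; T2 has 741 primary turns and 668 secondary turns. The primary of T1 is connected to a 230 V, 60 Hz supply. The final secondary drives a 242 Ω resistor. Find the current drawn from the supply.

After T1: V = 230.00 × 2441/1700 = 330.25 V.
After T2: V = 330.25 × 668/741 = 297.72 V.
I_load = 297.72/242 = 1.2302 A, so P_out = 297.72 × 1.2302 = 366.26 W.
All ideal ⇒ P_in = P_out, so I_supply = 366.26/230 = 1.59 A.

I_supply ≈ 1.59 A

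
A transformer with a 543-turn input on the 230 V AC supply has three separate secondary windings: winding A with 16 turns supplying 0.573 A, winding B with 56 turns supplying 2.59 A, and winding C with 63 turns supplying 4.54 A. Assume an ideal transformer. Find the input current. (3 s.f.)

V_A = 230 × 16/543 = 6.7772 V; V_B = 230 × 56/543 = 23.720 V; V_C = 230 × 63/543 = 26.685 V.
P_out = V_A I_A + V_B I_B + V_C I_C = 6.7772×0.573 + 23.720×2.59 + 26.685×4.54 = 3.8833 + 61.435 + 121.15 = 186.47 W.
Ideal ⇒ P_in = P_out, so I_in = P_out/V_in = 186.47/230 = 0.811 A.

I_in ≈ 0.811 A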